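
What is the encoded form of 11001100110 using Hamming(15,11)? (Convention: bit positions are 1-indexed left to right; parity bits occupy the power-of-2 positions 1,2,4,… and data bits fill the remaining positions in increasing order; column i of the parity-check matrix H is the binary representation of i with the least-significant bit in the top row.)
Codeword c = d · G (mod 2), d = 11001100110:
  c[0] = d·G[:,0] = (11001100110)·(11011010101) mod 2 = 1+1+0+0+1+0+0+0+1+0+0 mod 2 = 0
  c[1] = d·G[:,1] = (11001100110)·(10110110011) mod 2 = 1+0+0+0+0+1+0+0+0+1+0 mod 2 = 1
  c[2] = d·G[:,2] = (11001100110)·(10000000000) mod 2 = 1+0+0+0+0+0+0+0+0+0+0 mod 2 = 1
  c[3] = d·G[:,3] = (11001100110)·(01110001111) mod 2 = 0+1+0+0+0+0+0+0+1+1+0 mod 2 = 1
  c[4] = d·G[:,4] = (11001100110)·(01000000000) mod 2 = 0+1+0+0+0+0+0+0+0+0+0 mod 2 = 1
  c[5] = d·G[:,5] = (11001100110)·(00100000000) mod 2 = 0+0+0+0+0+0+0+0+0+0+0 mod 2 = 0
  c[6] = d·G[:,6] = (11001100110)·(00010000000) mod 2 = 0+0+0+0+0+0+0+0+0+0+0 mod 2 = 0
  c[7] = d·G[:,7] = (11001100110)·(00001111111) mod 2 = 0+0+0+0+1+1+0+0+1+1+0 mod 2 = 0
  c[8] = d·G[:,8] = (11001100110)·(00001000000) mod 2 = 0+0+0+0+1+0+0+0+0+0+0 mod 2 = 1
  c[9] = d·G[:,9] = (11001100110)·(00000100000) mod 2 = 0+0+0+0+0+1+0+0+0+0+0 mod 2 = 1
  c[10] = d·G[:,10] = (11001100110)·(00000010000) mod 2 = 0+0+0+0+0+0+0+0+0+0+0 mod 2 = 0
  c[11] = d·G[:,11] = (11001100110)·(00000001000) mod 2 = 0+0+0+0+0+0+0+0+0+0+0 mod 2 = 0
  c[12] = d·G[:,12] = (11001100110)·(00000000100) mod 2 = 0+0+0+0+0+0+0+0+1+0+0 mod 2 = 1
  c[13] = d·G[:,13] = (11001100110)·(00000000010) mod 2 = 0+0+0+0+0+0+0+0+0+1+0 mod 2 = 1
  c[14] = d·G[:,14] = (11001100110)·(00000000001) mod 2 = 0+0+0+0+0+0+0+0+0+0+0 mod 2 = 0
Codeword = 011110001100110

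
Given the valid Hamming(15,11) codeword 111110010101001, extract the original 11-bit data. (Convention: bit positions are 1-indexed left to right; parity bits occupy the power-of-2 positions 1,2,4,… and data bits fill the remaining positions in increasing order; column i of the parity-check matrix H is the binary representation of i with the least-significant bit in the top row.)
Parity bits occupy power-of-2 positions; data bits are at positions {3,5,6,7,9,10,11,12,13,14,15} (1-indexed).
Extract: c[3]=1 c[5]=1 c[6]=0 c[7]=0 c[9]=0 c[10]=1 c[11]=0 c[12]=1 c[13]=0 c[14]=0 c[15]=1
Data = 11000101001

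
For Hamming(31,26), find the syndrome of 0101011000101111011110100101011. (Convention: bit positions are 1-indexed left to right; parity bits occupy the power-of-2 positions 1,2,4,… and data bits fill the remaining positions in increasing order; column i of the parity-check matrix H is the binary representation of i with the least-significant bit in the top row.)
Syndrome s = H · r^T (mod 2), r = 0101011000101111011110100101011:
  s[0] = (1010101010101010101010101010101)·(0101011000101111011110100101011) mod 2 = 0+0+0+0+0+0+1+0+0+0+1+0+1+0+1+0+0+0+1+0+1+0+1+0+0+0+0+0+0+0+1 mod 2 = 0
  s[1] = (0110011001100110011001100110011)·(0101011000101111011110100101011) mod 2 = 0+1+0+0+0+1+1+0+0+0+1+0+0+1+1+0+0+1+1+0+0+0+1+0+0+1+0+0+0+1+1 mod 2 = 0
  s[2] = (0001111000011110000111100001111)·(0101011000101111011110100101011) mod 2 = 0+0+0+1+0+1+1+0+0+0+0+0+1+1+1+0+0+0+0+1+1+0+1+0+0+0+0+1+0+1+1 mod 2 = 0
  s[3] = (0000000111111110000000011111111)·(0101011000101111011110100101011) mod 2 = 0+0+0+0+0+0+0+0+0+0+1+0+1+1+1+0+0+0+0+0+0+0+0+0+0+1+0+1+0+1+1 mod 2 = 0
  s[4] = (0000000000000001111111111111111)·(0101011000101111011110100101011) mod 2 = 0+0+0+0+0+0+0+0+0+0+0+0+0+0+0+1+0+1+1+1+1+0+1+0+0+1+0+1+0+1+1 mod 2 = 0
Syndrome = 00000
s = 0: no error detected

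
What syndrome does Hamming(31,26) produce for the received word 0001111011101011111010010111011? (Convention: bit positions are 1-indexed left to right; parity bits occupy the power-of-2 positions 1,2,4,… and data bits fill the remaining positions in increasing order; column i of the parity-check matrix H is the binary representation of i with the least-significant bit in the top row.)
Syndrome s = H · r^T (mod 2), r = 0001111011101011111010010111011:
  s[0] = (1010101010101010101010101010101)·(0001111011101011111010010111011) mod 2 = 0+0+0+0+1+0+1+0+1+0+1+0+1+0+1+0+1+0+1+0+1+0+0+0+0+0+1+0+0+0+1 mod 2 = 1
  s[1] = (0110011001100110011001100110011)·(0001111011101011111010010111011) mod 2 = 0+0+0+0+0+1+1+0+0+1+1+0+0+0+1+0+0+1+1+0+0+0+0+0+0+1+1+0+0+1+1 mod 2 = 1
  s[2] = (0001111000011110000111100001111)·(0001111011101011111010010111011) mod 2 = 0+0+0+1+1+1+1+0+0+0+0+0+1+0+1+0+0+0+0+0+1+0+0+0+0+0+0+1+0+1+1 mod 2 = 0
  s[3] = (0000000111111110000000011111111)·(0001111011101011111010010111011) mod 2 = 0+0+0+0+0+0+0+0+1+1+1+0+1+0+1+0+0+0+0+0+0+0+0+1+0+1+1+1+0+1+1 mod 2 = 1
  s[4] = (0000000000000001111111111111111)·(0001111011101011111010010111011) mod 2 = 0+0+0+0+0+0+0+0+0+0+0+0+0+0+0+1+1+1+1+0+1+0+0+1+0+1+1+1+0+1+1 mod 2 = 1
Syndrome = 11011
Non-zero syndrome: error at position 27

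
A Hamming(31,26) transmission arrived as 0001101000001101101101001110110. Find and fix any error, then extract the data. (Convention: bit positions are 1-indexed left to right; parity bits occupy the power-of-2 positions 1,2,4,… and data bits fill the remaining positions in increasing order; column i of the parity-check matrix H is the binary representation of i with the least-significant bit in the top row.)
Syndrome s = H · r^T (mod 2), r = 0001101000001101101101001110110:
  s[0] = (1010101010101010101010101010101)·(0001101000001101101101001110110) mod 2 = 0+0+0+0+1+0+1+0+0+0+0+0+1+0+0+0+1+0+1+0+0+0+0+0+1+0+1+0+1+0+0 mod 2 = 0
  s[1] = (0110011001100110011001100110011)·(0001101000001101101101001110110) mod 2 = 0+0+0+0+0+0+1+0+0+0+0+0+0+1+0+0+0+0+1+0+0+1+0+0+0+1+1+0+0+1+0 mod 2 = 1
  s[2] = (0001111000011110000111100001111)·(0001101000001101101101001110110) mod 2 = 0+0+0+1+1+0+1+0+0+0+0+0+1+1+0+0+0+0+0+1+0+1+0+0+0+0+0+0+1+1+0 mod 2 = 1
  s[3] = (0000000111111110000000011111111)·(0001101000001101101101001110110) mod 2 = 0+0+0+0+0+0+0+0+0+0+0+0+1+1+0+0+0+0+0+0+0+0+0+0+1+1+1+0+1+1+0 mod 2 = 1
  s[4] = (0000000000000001111111111111111)·(0001101000001101101101001110110) mod 2 = 0+0+0+0+0+0+0+0+0+0+0+0+0+0+0+1+1+0+1+1+0+1+0+0+1+1+1+0+1+1+0 mod 2 = 0
Syndrome = 01110
Column 14 of H equals this syndrome → error at bit 14 (1-indexed).
Flip bit 14: 0001101000001101101101001110110 → 0001101000001001101101001110110
Extract data bits at positions {3,5,6,7,9,10,11,12,13,14,15,17,18,19,20,21,22,23,24,25,26,27,28,29,30,31}: 01010000100101101001110110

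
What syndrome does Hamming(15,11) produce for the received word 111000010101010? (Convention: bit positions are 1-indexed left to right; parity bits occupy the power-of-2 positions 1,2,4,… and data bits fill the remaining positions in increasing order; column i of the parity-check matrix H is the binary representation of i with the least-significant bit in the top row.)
Syndrome s = H · r^T (mod 2), r = 111000010101010:
  s[0] = (101010101010101)·(111000010101010) mod 2 = 1+0+1+0+0+0+0+0+0+0+0+0+0+0+0 mod 2 = 0
  s[1] = (011001100110011)·(111000010101010) mod 2 = 0+1+1+0+0+0+0+0+0+1+0+0+0+1+0 mod 2 = 0
  s[2] = (000111100001111)·(111000010101010) mod 2 = 0+0+0+0+0+0+0+0+0+0+0+1+0+1+0 mod 2 = 0
  s[3] = (000000011111111)·(111000010101010) mod 2 = 0+0+0+0+0+0+0+1+0+1+0+1+0+1+0 mod 2 = 0
Syndrome = 0000
s = 0: no error detected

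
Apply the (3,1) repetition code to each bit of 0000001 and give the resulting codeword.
Repeat each bit 3× and concatenate:
0→000  0→000  0→000  0→000  0→000  0→000  1→111
Codeword = 000000000000000000111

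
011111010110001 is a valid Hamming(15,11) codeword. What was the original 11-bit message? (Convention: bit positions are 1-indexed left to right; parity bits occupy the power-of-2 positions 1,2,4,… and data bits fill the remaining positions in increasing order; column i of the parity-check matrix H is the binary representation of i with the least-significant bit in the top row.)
Parity bits occupy power-of-2 positions; data bits are at positions {3,5,6,7,9,10,11,12,13,14,15} (1-indexed).
Extract: c[3]=1 c[5]=1 c[6]=1 c[7]=0 c[9]=0 c[10]=1 c[11]=1 c[12]=0 c[13]=0 c[14]=0 c[15]=1
Data = 11100110001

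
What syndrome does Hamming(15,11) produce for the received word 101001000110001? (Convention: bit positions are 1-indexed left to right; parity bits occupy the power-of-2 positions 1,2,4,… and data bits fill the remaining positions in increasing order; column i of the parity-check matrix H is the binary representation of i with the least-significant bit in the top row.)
Syndrome s = H · r^T (mod 2), r = 101001000110001:
  s[0] = (101010101010101)·(101001000110001) mod 2 = 1+0+1+0+0+0+0+0+0+0+1+0+0+0+1 mod 2 = 0
  s[1] = (011001100110011)·(101001000110001) mod 2 = 0+0+1+0+0+1+0+0+0+1+1+0+0+0+1 mod 2 = 1
  s[2] = (000111100001111)·(101001000110001) mod 2 = 0+0+0+0+0+1+0+0+0+0+0+0+0+0+1 mod 2 = 0
  s[3] = (000000011111111)·(101001000110001) mod 2 = 0+0+0+0+0+0+0+0+0+1+1+0+0+0+1 mod 2 = 1
Syndrome = 0101
Non-zero syndrome: error at position 10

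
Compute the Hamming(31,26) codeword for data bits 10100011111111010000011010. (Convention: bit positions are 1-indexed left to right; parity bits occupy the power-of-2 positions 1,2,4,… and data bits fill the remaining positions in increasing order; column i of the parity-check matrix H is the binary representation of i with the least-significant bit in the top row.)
Codeword c = d · G (mod 2), d = 10100011111111010000011010:
  c[0] = d·G[:,0] = (10100011111111010000011010)·(11011010101101010101010101) mod 2 = 1+0+0+0+0+0+1+0+1+0+1+1+0+1+0+1+0+0+0+0+0+1+0+0+0+0 mod 2 = 0
  c[1] = d·G[:,1] = (10100011111111010000011010)·(10110110011011001100110011) mod 2 = 1+0+1+0+0+0+1+0+0+1+1+0+1+1+0+0+0+0+0+0+0+1+0+0+1+0 mod 2 = 1
  c[2] = d·G[:,2] = (10100011111111010000011010)·(10000000000000000000000000) mod 2 = 1+0+0+0+0+0+0+0+0+0+0+0+0+0+0+0+0+0+0+0+0+0+0+0+0+0 mod 2 = 1
  c[3] = d·G[:,3] = (10100011111111010000011010)·(01110001111000111100001111) mod 2 = 0+0+1+0+0+0+0+1+1+1+1+0+0+0+0+1+0+0+0+0+0+0+1+0+1+0 mod 2 = 0
  c[4] = d·G[:,4] = (10100011111111010000011010)·(01000000000000000000000000) mod 2 = 0+0+0+0+0+0+0+0+0+0+0+0+0+0+0+0+0+0+0+0+0+0+0+0+0+0 mod 2 = 0
  c[5] = d·G[:,5] = (10100011111111010000011010)·(00100000000000000000000000) mod 2 = 0+0+1+0+0+0+0+0+0+0+0+0+0+0+0+0+0+0+0+0+0+0+0+0+0+0 mod 2 = 1
  c[6] = d·G[:,6] = (10100011111111010000011010)·(00010000000000000000000000) mod 2 = 0+0+0+0+0+0+0+0+0+0+0+0+0+0+0+0+0+0+0+0+0+0+0+0+0+0 mod 2 = 0
  c[7] = d·G[:,7] = (10100011111111010000011010)·(00001111111000000011111111) mod 2 = 0+0+0+0+0+0+1+1+1+1+1+0+0+0+0+0+0+0+0+0+0+1+1+0+1+0 mod 2 = 0
  c[8] = d·G[:,8] = (10100011111111010000011010)·(00001000000000000000000000) mod 2 = 0+0+0+0+0+0+0+0+0+0+0+0+0+0+0+0+0+0+0+0+0+0+0+0+0+0 mod 2 = 0
  c[9] = d·G[:,9] = (10100011111111010000011010)·(00000100000000000000000000) mod 2 = 0+0+0+0+0+0+0+0+0+0+0+0+0+0+0+0+0+0+0+0+0+0+0+0+0+0 mod 2 = 0
  c[10] = d·G[:,10] = (10100011111111010000011010)·(00000010000000000000000000) mod 2 = 0+0+0+0+0+0+1+0+0+0+0+0+0+0+0+0+0+0+0+0+0+0+0+0+0+0 mod 2 = 1
  c[11] = d·G[:,11] = (10100011111111010000011010)·(00000001000000000000000000) mod 2 = 0+0+0+0+0+0+0+1+0+0+0+0+0+0+0+0+0+0+0+0+0+0+0+0+0+0 mod 2 = 1
  c[12] = d·G[:,12] = (10100011111111010000011010)·(00000000100000000000000000) mod 2 = 0+0+0+0+0+0+0+0+1+0+0+0+0+0+0+0+0+0+0+0+0+0+0+0+0+0 mod 2 = 1
  c[13] = d·G[:,13] = (10100011111111010000011010)·(00000000010000000000000000) mod 2 = 0+0+0+0+0+0+0+0+0+1+0+0+0+0+0+0+0+0+0+0+0+0+0+0+0+0 mod 2 = 1
  c[14] = d·G[:,14] = (10100011111111010000011010)·(00000000001000000000000000) mod 2 = 0+0+0+0+0+0+0+0+0+0+1+0+0+0+0+0+0+0+0+0+0+0+0+0+0+0 mod 2 = 1
  c[15] = d·G[:,15] = (10100011111111010000011010)·(00000000000111111111111111) mod 2 = 0+0+0+0+0+0+0+0+0+0+0+1+1+1+0+1+0+0+0+0+0+1+1+0+1+0 mod 2 = 1
  c[16] = d·G[:,16] = (10100011111111010000011010)·(00000000000100000000000000) mod 2 = 0+0+0+0+0+0+0+0+0+0+0+1+0+0+0+0+0+0+0+0+0+0+0+0+0+0 mod 2 = 1
  c[17] = d·G[:,17] = (10100011111111010000011010)·(00000000000010000000000000) mod 2 = 0+0+0+0+0+0+0+0+0+0+0+0+1+0+0+0+0+0+0+0+0+0+0+0+0+0 mod 2 = 1
  c[18] = d·G[:,18] = (10100011111111010000011010)·(00000000000001000000000000) mod 2 = 0+0+0+0+0+0+0+0+0+0+0+0+0+1+0+0+0+0+0+0+0+0+0+0+0+0 mod 2 = 1
  c[19] = d·G[:,19] = (10100011111111010000011010)·(00000000000000100000000000) mod 2 = 0+0+0+0+0+0+0+0+0+0+0+0+0+0+0+0+0+0+0+0+0+0+0+0+0+0 mod 2 = 0
  c[20] = d·G[:,20] = (10100011111111010000011010)·(00000000000000010000000000) mod 2 = 0+0+0+0+0+0+0+0+0+0+0+0+0+0+0+1+0+0+0+0+0+0+0+0+0+0 mod 2 = 1
  c[21] = d·G[:,21] = (10100011111111010000011010)·(00000000000000001000000000) mod 2 = 0+0+0+0+0+0+0+0+0+0+0+0+0+0+0+0+0+0+0+0+0+0+0+0+0+0 mod 2 = 0
  c[22] = d·G[:,22] = (10100011111111010000011010)·(00000000000000000100000000) mod 2 = 0+0+0+0+0+0+0+0+0+0+0+0+0+0+0+0+0+0+0+0+0+0+0+0+0+0 mod 2 = 0
  c[23] = d·G[:,23] = (10100011111111010000011010)·(00000000000000000010000000) mod 2 = 0+0+0+0+0+0+0+0+0+0+0+0+0+0+0+0+0+0+0+0+0+0+0+0+0+0 mod 2 = 0
  c[24] = d·G[:,24] = (10100011111111010000011010)·(00000000000000000001000000) mod 2 = 0+0+0+0+0+0+0+0+0+0+0+0+0+0+0+0+0+0+0+0+0+0+0+0+0+0 mod 2 = 0
  c[25] = d·G[:,25] = (10100011111111010000011010)·(00000000000000000000100000) mod 2 = 0+0+0+0+0+0+0+0+0+0+0+0+0+0+0+0+0+0+0+0+0+0+0+0+0+0 mod 2 = 0
  c[26] = d·G[:,26] = (10100011111111010000011010)·(00000000000000000000010000) mod 2 = 0+0+0+0+0+0+0+0+0+0+0+0+0+0+0+0+0+0+0+0+0+1+0+0+0+0 mod 2 = 1
  c[27] = d·G[:,27] = (10100011111111010000011010)·(00000000000000000000001000) mod 2 = 0+0+0+0+0+0+0+0+0+0+0+0+0+0+0+0+0+0+0+0+0+0+1+0+0+0 mod 2 = 1
  c[28] = d·G[:,28] = (10100011111111010000011010)·(00000000000000000000000100) mod 2 = 0+0+0+0+0+0+0+0+0+0+0+0+0+0+0+0+0+0+0+0+0+0+0+0+0+0 mod 2 = 0
  c[29] = d·G[:,29] = (10100011111111010000011010)·(00000000000000000000000010) mod 2 = 0+0+0+0+0+0+0+0+0+0+0+0+0+0+0+0+0+0+0+0+0+0+0+0+1+0 mod 2 = 1
  c[30] = d·G[:,30] = (10100011111111010000011010)·(00000000000000000000000001) mod 2 = 0+0+0+0+0+0+0+0+0+0+0+0+0+0+0+0+0+0+0+0+0+0+0+0+0+0 mod 2 = 0
Codeword = 0110010000111111111010000011010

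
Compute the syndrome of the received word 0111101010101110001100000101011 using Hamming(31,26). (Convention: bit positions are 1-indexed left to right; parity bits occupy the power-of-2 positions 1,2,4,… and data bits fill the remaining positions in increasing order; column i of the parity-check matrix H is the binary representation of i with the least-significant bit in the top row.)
Syndrome s = H · r^T (mod 2), r = 0111101010101110001100000101011:
  s[0] = (1010101010101010101010101010101)·(0111101010101110001100000101011) mod 2 = 0+0+1+0+1+0+1+0+1+0+1+0+1+0+1+0+0+0+1+0+0+0+0+0+0+0+0+0+0+0+1 mod 2 = 1
  s[1] = (0110011001100110011001100110011)·(0111101010101110001100000101011) mod 2 = 0+1+1+0+0+0+1+0+0+0+1+0+0+1+1+0+0+0+1+0+0+0+0+0+0+1+0+0+0+1+1 mod 2 = 0
  s[2] = (0001111000011110000111100001111)·(0111101010101110001100000101011) mod 2 = 0+0+0+1+1+0+1+0+0+0+0+0+1+1+1+0+0+0+0+1+0+0+0+0+0+0+0+1+0+1+1 mod 2 = 0
  s[3] = (0000000111111110000000011111111)·(0111101010101110001100000101011) mod 2 = 0+0+0+0+0+0+0+0+1+0+1+0+1+1+1+0+0+0+0+0+0+0+0+0+0+1+0+1+0+1+1 mod 2 = 1
  s[4] = (0000000000000001111111111111111)·(0111101010101110001100000101011) mod 2 = 0+0+0+0+0+0+0+0+0+0+0+0+0+0+0+0+0+0+1+1+0+0+0+0+0+1+0+1+0+1+1 mod 2 = 0
Syndrome = 10010
Non-zero syndrome: error at position 9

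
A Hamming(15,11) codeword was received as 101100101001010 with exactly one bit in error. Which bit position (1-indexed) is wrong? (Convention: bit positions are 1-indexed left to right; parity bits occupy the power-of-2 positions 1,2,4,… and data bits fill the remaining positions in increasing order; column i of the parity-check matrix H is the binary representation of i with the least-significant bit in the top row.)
Syndrome s = H · r^T (mod 2), r = 101100101001010:
  s[0] = (101010101010101)·(101100101001010) mod 2 = 1+0+1+0+0+0+1+0+1+0+0+0+0+0+0 mod 2 = 0
  s[1] = (011001100110011)·(101100101001010) mod 2 = 0+0+1+0+0+0+1+0+0+0+0+0+0+1+0 mod 2 = 1
  s[2] = (000111100001111)·(101100101001010) mod 2 = 0+0+0+1+0+0+1+0+0+0+0+1+0+1+0 mod 2 = 0
  s[3] = (000000011111111)·(101100101001010) mod 2 = 0+0+0+0+0+0+0+0+1+0+0+1+0+1+0 mod 2 = 1
Syndrome = 0101
Column i of H is the binary representation of i, so the syndrome is the binary index of the flipped bit.
Read s = 0101 with s[0] as LSB: 0·2^0 + 1·2^1 + 0·2^2 + 1·2^3 = 10.
Error is at bit position 10.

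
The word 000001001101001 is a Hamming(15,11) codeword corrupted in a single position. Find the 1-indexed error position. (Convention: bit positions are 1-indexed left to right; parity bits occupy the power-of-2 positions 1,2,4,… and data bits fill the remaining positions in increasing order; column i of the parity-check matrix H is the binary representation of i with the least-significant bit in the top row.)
Syndrome s = H · r^T (mod 2), r = 000001001101001:
  s[0] = (101010101010101)·(000001001101001) mod 2 = 0+0+0+0+0+0+0+0+1+0+0+0+0+0+1 mod 2 = 0
  s[1] = (011001100110011)·(000001001101001) mod 2 = 0+0+0+0+0+1+0+0+0+1+0+0+0+0+1 mod 2 = 1
  s[2] = (000111100001111)·(000001001101001) mod 2 = 0+0+0+0+0+1+0+0+0+0+0+1+0+0+1 mod 2 = 1
  s[3] = (000000011111111)·(000001001101001) mod 2 = 0+0+0+0+0+0+0+0+1+1+0+1+0+0+1 mod 2 = 0
Syndrome = 0110
Column i of H is the binary representation of i, so the syndrome is the binary index of the flipped bit.
Read s = 0110 with s[0] as LSB: 0·2^0 + 1·2^1 + 1·2^2 + 0·2^3 = 6.
Error is at bit position 6.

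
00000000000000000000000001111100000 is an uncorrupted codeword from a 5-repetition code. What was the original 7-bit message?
Split into 5-bit blocks: 00000 00000 00000 00000 00000 11111 00000
Data = 0000010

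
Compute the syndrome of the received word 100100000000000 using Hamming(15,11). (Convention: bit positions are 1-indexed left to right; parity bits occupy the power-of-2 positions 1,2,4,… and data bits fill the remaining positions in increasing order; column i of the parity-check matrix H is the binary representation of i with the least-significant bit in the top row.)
Syndrome s = H · r^T (mod 2), r = 100100000000000:
  s[0] = (101010101010101)·(100100000000000) mod 2 = 1+0+0+0+0+0+0+0+0+0+0+0+0+0+0 mod 2 = 1
  s[1] = (011001100110011)·(100100000000000) mod 2 = 0+0+0+0+0+0+0+0+0+0+0+0+0+0+0 mod 2 = 0
  s[2] = (000111100001111)·(100100000000000) mod 2 = 0+0+0+1+0+0+0+0+0+0+0+0+0+0+0 mod 2 = 1
  s[3] = (000000011111111)·(100100000000000) mod 2 = 0+0+0+0+0+0+0+0+0+0+0+0+0+0+0 mod 2 = 0
Syndrome = 1010
Non-zero syndrome: error at position 5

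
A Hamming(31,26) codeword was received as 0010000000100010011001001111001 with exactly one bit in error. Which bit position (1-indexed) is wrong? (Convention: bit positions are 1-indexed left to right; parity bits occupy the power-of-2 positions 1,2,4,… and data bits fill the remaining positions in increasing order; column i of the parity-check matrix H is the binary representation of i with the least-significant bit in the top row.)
Syndrome s = H · r^T (mod 2), r = 0010000000100010011001001111001:
  s[0] = (1010101010101010101010101010101)·(0010000000100010011001001111001) mod 2 = 0+0+1+0+0+0+0+0+0+0+1+0+0+0+1+0+0+0+1+0+0+0+0+0+1+0+1+0+0+0+1 mod 2 = 1
  s[1] = (0110011001100110011001100110011)·(0010000000100010011001001111001) mod 2 = 0+0+1+0+0+0+0+0+0+0+1+0+0+0+1+0+0+1+1+0+0+1+0+0+0+1+1+0+0+0+1 mod 2 = 1
  s[2] = (0001111000011110000111100001111)·(0010000000100010011001001111001) mod 2 = 0+0+0+0+0+0+0+0+0+0+0+0+0+0+1+0+0+0+0+0+0+1+0+0+0+0+0+1+0+0+1 mod 2 = 0
  s[3] = (0000000111111110000000011111111)·(0010000000100010011001001111001) mod 2 = 0+0+0+0+0+0+0+0+0+0+1+0+0+0+1+0+0+0+0+0+0+0+0+0+1+1+1+1+0+0+1 mod 2 = 1
  s[4] = (0000000000000001111111111111111)·(0010000000100010011001001111001) mod 2 = 0+0+0+0+0+0+0+0+0+0+0+0+0+0+0+0+0+1+1+0+0+1+0+0+1+1+1+1+0+0+1 mod 2 = 0
Syndrome = 11010
Column i of H is the binary representation of i, so the syndrome is the binary index of the flipped bit.
Read s = 11010 with s[0] as LSB: 1·2^0 + 1·2^1 + 0·2^2 + 1·2^3 + 0·2^4 = 11.
Error is at bit position 11.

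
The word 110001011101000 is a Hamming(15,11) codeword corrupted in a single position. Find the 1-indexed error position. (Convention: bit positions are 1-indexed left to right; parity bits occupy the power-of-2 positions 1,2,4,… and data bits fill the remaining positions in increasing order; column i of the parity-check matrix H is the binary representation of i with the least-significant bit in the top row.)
Syndrome s = H · r^T (mod 2), r = 110001011101000:
  s[0] = (101010101010101)·(110001011101000) mod 2 = 1+0+0+0+0+0+0+0+1+0+0+0+0+0+0 mod 2 = 0
  s[1] = (011001100110011)·(110001011101000) mod 2 = 0+1+0+0+0+1+0+0+0+1+0+0+0+0+0 mod 2 = 1
  s[2] = (000111100001111)·(110001011101000) mod 2 = 0+0+0+0+0+1+0+0+0+0+0+1+0+0+0 mod 2 = 0
  s[3] = (000000011111111)·(110001011101000) mod 2 = 0+0+0+0+0+0+0+1+1+1+0+1+0+0+0 mod 2 = 0
Syndrome = 0100
Column i of H is the binary representation of i, so the syndrome is the binary index of the flipped bit.
Read s = 0100 with s[0] as LSB: 0·2^0 + 1·2^1 + 0·2^2 + 0·2^3 = 2.
Error is at bit position 2.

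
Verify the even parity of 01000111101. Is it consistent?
Sum of all bits: 0+1+0+0+0+1+1+1+1+0+1 = 6; 6 mod 2 = 0. Result is 0 → valid parity.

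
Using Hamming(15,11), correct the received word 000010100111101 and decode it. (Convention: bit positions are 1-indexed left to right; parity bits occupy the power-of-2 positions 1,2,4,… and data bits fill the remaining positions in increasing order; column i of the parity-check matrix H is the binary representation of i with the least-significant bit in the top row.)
Syndrome s = H · r^T (mod 2), r = 000010100111101:
  s[0] = (101010101010101)·(000010100111101) mod 2 = 0+0+0+0+1+0+1+0+0+0+1+0+1+0+1 mod 2 = 1
  s[1] = (011001100110011)·(000010100111101) mod 2 = 0+0+0+0+0+0+1+0+0+1+1+0+0+0+1 mod 2 = 0
  s[2] = (000111100001111)·(000010100111101) mod 2 = 0+0+0+0+1+0+1+0+0+0+0+1+1+0+1 mod 2 = 1
  s[3] = (000000011111111)·(000010100111101) mod 2 = 0+0+0+0+0+0+0+0+0+1+1+1+1+0+1 mod 2 = 1
Syndrome = 1011
Column 13 of H equals this syndrome → error at bit 13 (1-indexed).
Flip bit 13: 000010100111101 → 000010100111001
Extract data bits at positions {3,5,6,7,9,10,11,12,13,14,15}: 01010111001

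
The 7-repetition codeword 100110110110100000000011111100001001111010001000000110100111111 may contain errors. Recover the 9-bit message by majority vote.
Split into 7-bit blocks and majority-vote each:
  block 1 = 1001101: 4 ones, 3 zeros → 1
  block 2 = 1011010: 4 ones, 3 zeros → 1
  block 3 = 0000000: 0 ones, 7 zeros → 0
  block 4 = 0111111: 6 ones, 1 zeros → 1
  block 5 = 0000100: 1 ones, 6 zeros → 0
  block 6 = 1111010: 5 ones, 2 zeros → 1
  block 7 = 0010000: 1 ones, 6 zeros → 0
  block 8 = 0011010: 3 ones, 4 zeros → 0
  block 9 = 0111111: 6 ones, 1 zeros → 1
Decoded = 110101001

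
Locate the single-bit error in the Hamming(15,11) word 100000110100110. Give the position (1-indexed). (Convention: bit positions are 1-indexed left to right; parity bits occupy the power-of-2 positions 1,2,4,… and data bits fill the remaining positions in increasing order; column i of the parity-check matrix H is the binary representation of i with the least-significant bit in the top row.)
Syndrome s = H · r^T (mod 2), r = 100000110100110:
  s[0] = (101010101010101)·(100000110100110) mod 2 = 1+0+0+0+0+0+1+0+0+0+0+0+1+0+0 mod 2 = 1
  s[1] = (011001100110011)·(100000110100110) mod 2 = 0+0+0+0+0+0+1+0+0+1+0+0+0+1+0 mod 2 = 1
  s[2] = (000111100001111)·(100000110100110) mod 2 = 0+0+0+0+0+0+1+0+0+0+0+0+1+1+0 mod 2 = 1
  s[3] = (000000011111111)·(100000110100110) mod 2 = 0+0+0+0+0+0+0+1+0+1+0+0+1+1+0 mod 2 = 0
Syndrome = 1110
Column i of H is the binary representation of i, so the syndrome is the binary index of the flipped bit.
Read s = 1110 with s[0] as LSB: 1·2^0 + 1·2^1 + 1·2^2 + 0·2^3 = 7.
Error is at bit position 7.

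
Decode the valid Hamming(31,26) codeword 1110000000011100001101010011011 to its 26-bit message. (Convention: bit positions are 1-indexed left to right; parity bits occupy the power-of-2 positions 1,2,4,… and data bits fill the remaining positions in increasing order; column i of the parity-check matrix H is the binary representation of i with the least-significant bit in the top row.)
Parity bits occupy power-of-2 positions; data bits are at positions {3,5,6,7,9,10,11,12,13,14,15,17,18,19,20,21,22,23,24,25,26,27,28,29,30,31} (1-indexed).
Extract: c[3]=1 c[5]=0 c[6]=0 c[7]=0 c[9]=0 c[10]=0 c[11]=0 c[12]=1 c[13]=1 c[14]=1 c[15]=0 c[17]=0 c[18]=0 c[19]=1 c[20]=1 c[21]=0 c[22]=1 c[23]=0 c[24]=1 c[25]=0 c[26]=0 c[27]=1 c[28]=1 c[29]=0 c[30]=1 c[31]=1
Data = 10000001110001101010011011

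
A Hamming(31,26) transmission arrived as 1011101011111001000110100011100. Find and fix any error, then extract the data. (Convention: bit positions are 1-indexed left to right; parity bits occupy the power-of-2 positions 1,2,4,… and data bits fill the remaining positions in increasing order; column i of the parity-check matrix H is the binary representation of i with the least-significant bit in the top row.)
Syndrome s = H · r^T (mod 2), r = 1011101011111001000110100011100:
  s[0] = (1010101010101010101010101010101)·(1011101011111001000110100011100) mod 2 = 1+0+1+0+1+0+1+0+1+0+1+0+1+0+0+0+0+0+0+0+1+0+1+0+0+0+1+0+1+0+0 mod 2 = 1
  s[1] = (0110011001100110011001100110011)·(1011101011111001000110100011100) mod 2 = 0+0+1+0+0+0+1+0+0+1+1+0+0+0+0+0+0+0+0+0+0+0+1+0+0+0+1+0+0+0+0 mod 2 = 0
  s[2] = (0001111000011110000111100001111)·(1011101011111001000110100011100) mod 2 = 0+0+0+1+1+0+1+0+0+0+0+1+1+0+0+0+0+0+0+1+1+0+1+0+0+0+0+1+1+0+0 mod 2 = 0
  s[3] = (0000000111111110000000011111111)·(1011101011111001000110100011100) mod 2 = 0+0+0+0+0+0+0+0+1+1+1+1+1+0+0+0+0+0+0+0+0+0+0+0+0+0+1+1+1+0+0 mod 2 = 0
  s[4] = (0000000000000001111111111111111)·(1011101011111001000110100011100) mod 2 = 0+0+0+0+0+0+0+0+0+0+0+0+0+0+0+1+0+0+0+1+1+0+1+0+0+0+1+1+1+0+0 mod 2 = 1
Syndrome = 10001
Column 17 of H equals this syndrome → error at bit 17 (1-indexed).
Flip bit 17: 1011101011111001000110100011100 → 1011101011111001100110100011100
Extract data bits at positions {3,5,6,7,9,10,11,12,13,14,15,17,18,19,20,21,22,23,24,25,26,27,28,29,30,31}: 11011111100100110100011100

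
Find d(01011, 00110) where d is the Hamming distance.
XOR = 01101, count of 1s = 3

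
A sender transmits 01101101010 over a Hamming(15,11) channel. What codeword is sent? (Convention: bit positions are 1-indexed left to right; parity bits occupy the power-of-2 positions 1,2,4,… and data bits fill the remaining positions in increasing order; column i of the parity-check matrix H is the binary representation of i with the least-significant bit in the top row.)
Codeword c = d · G (mod 2), d = 01101101010:
  c[0] = d·G[:,0] = (01101101010)·(11011010101) mod 2 = 0+1+0+0+1+0+0+0+0+0+0 mod 2 = 0
  c[1] = d·G[:,1] = (01101101010)·(10110110011) mod 2 = 0+0+1+0+0+1+0+0+0+1+0 mod 2 = 1
  c[2] = d·G[:,2] = (01101101010)·(10000000000) mod 2 = 0+0+0+0+0+0+0+0+0+0+0 mod 2 = 0
  c[3] = d·G[:,3] = (01101101010)·(01110001111) mod 2 = 0+1+1+0+0+0+0+1+0+1+0 mod 2 = 0
  c[4] = d·G[:,4] = (01101101010)·(01000000000) mod 2 = 0+1+0+0+0+0+0+0+0+0+0 mod 2 = 1
  c[5] = d·G[:,5] = (01101101010)·(00100000000) mod 2 = 0+0+1+0+0+0+0+0+0+0+0 mod 2 = 1
  c[6] = d·G[:,6] = (01101101010)·(00010000000) mod 2 = 0+0+0+0+0+0+0+0+0+0+0 mod 2 = 0
  c[7] = d·G[:,7] = (01101101010)·(00001111111) mod 2 = 0+0+0+0+1+1+0+1+0+1+0 mod 2 = 0
  c[8] = d·G[:,8] = (01101101010)·(00001000000) mod 2 = 0+0+0+0+1+0+0+0+0+0+0 mod 2 = 1
  c[9] = d·G[:,9] = (01101101010)·(00000100000) mod 2 = 0+0+0+0+0+1+0+0+0+0+0 mod 2 = 1
  c[10] = d·G[:,10] = (01101101010)·(00000010000) mod 2 = 0+0+0+0+0+0+0+0+0+0+0 mod 2 = 0
  c[11] = d·G[:,11] = (01101101010)·(00000001000) mod 2 = 0+0+0+0+0+0+0+1+0+0+0 mod 2 = 1
  c[12] = d·G[:,12] = (01101101010)·(00000000100) mod 2 = 0+0+0+0+0+0+0+0+0+0+0 mod 2 = 0
  c[13] = d·G[:,13] = (01101101010)·(00000000010) mod 2 = 0+0+0+0+0+0+0+0+0+1+0 mod 2 = 1
  c[14] = d·G[:,14] = (01101101010)·(00000000001) mod 2 = 0+0+0+0+0+0+0+0+0+0+0 mod 2 = 0
Codeword = 010011001101010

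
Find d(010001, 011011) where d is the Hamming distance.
XOR = 001010, count of 1s = 2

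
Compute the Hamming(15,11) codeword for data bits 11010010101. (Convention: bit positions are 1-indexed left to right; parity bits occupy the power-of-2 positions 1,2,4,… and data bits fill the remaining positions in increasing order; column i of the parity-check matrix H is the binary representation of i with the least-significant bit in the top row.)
Codeword c = d · G (mod 2), d = 11010010101:
  c[0] = d·G[:,0] = (11010010101)·(11011010101) mod 2 = 1+1+0+1+0+0+1+0+1+0+1 mod 2 = 0
  c[1] = d·G[:,1] = (11010010101)·(10110110011) mod 2 = 1+0+0+1+0+0+1+0+0+0+1 mod 2 = 0
  c[2] = d·G[:,2] = (11010010101)·(10000000000) mod 2 = 1+0+0+0+0+0+0+0+0+0+0 mod 2 = 1
  c[3] = d·G[:,3] = (11010010101)·(01110001111) mod 2 = 0+1+0+1+0+0+0+0+1+0+1 mod 2 = 0
  c[4] = d·G[:,4] = (11010010101)·(01000000000) mod 2 = 0+1+0+0+0+0+0+0+0+0+0 mod 2 = 1
  c[5] = d·G[:,5] = (11010010101)·(00100000000) mod 2 = 0+0+0+0+0+0+0+0+0+0+0 mod 2 = 0
  c[6] = d·G[:,6] = (11010010101)·(00010000000) mod 2 = 0+0+0+1+0+0+0+0+0+0+0 mod 2 = 1
  c[7] = d·G[:,7] = (11010010101)·(00001111111) mod 2 = 0+0+0+0+0+0+1+0+1+0+1 mod 2 = 1
  c[8] = d·G[:,8] = (11010010101)·(00001000000) mod 2 = 0+0+0+0+0+0+0+0+0+0+0 mod 2 = 0
  c[9] = d·G[:,9] = (11010010101)·(00000100000) mod 2 = 0+0+0+0+0+0+0+0+0+0+0 mod 2 = 0
  c[10] = d·G[:,10] = (11010010101)·(00000010000) mod 2 = 0+0+0+0+0+0+1+0+0+0+0 mod 2 = 1
  c[11] = d·G[:,11] = (11010010101)·(00000001000) mod 2 = 0+0+0+0+0+0+0+0+0+0+0 mod 2 = 0
  c[12] = d·G[:,12] = (11010010101)·(00000000100) mod 2 = 0+0+0+0+0+0+0+0+1+0+0 mod 2 = 1
  c[13] = d·G[:,13] = (11010010101)·(00000000010) mod 2 = 0+0+0+0+0+0+0+0+0+0+0 mod 2 = 0
  c[14] = d·G[:,14] = (11010010101)·(00000000001) mod 2 = 0+0+0+0+0+0+0+0+0+0+1 mod 2 = 1
Codeword = 001010110010101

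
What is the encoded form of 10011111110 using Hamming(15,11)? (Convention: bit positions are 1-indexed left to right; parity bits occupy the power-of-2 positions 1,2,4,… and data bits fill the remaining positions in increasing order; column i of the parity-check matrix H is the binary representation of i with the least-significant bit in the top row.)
Codeword c = d · G (mod 2), d = 10011111110:
  c[0] = d·G[:,0] = (10011111110)·(11011010101) mod 2 = 1+0+0+1+1+0+1+0+1+0+0 mod 2 = 1
  c[1] = d·G[:,1] = (10011111110)·(10110110011) mod 2 = 1+0+0+1+0+1+1+0+0+1+0 mod 2 = 1
  c[2] = d·G[:,2] = (10011111110)·(10000000000) mod 2 = 1+0+0+0+0+0+0+0+0+0+0 mod 2 = 1
  c[3] = d·G[:,3] = (10011111110)·(01110001111) mod 2 = 0+0+0+1+0+0+0+1+1+1+0 mod 2 = 0
  c[4] = d·G[:,4] = (10011111110)·(01000000000) mod 2 = 0+0+0+0+0+0+0+0+0+0+0 mod 2 = 0
  c[5] = d·G[:,5] = (10011111110)·(00100000000) mod 2 = 0+0+0+0+0+0+0+0+0+0+0 mod 2 = 0
  c[6] = d·G[:,6] = (10011111110)·(00010000000) mod 2 = 0+0+0+1+0+0+0+0+0+0+0 mod 2 = 1
  c[7] = d·G[:,7] = (10011111110)·(00001111111) mod 2 = 0+0+0+0+1+1+1+1+1+1+0 mod 2 = 0
  c[8] = d·G[:,8] = (10011111110)·(00001000000) mod 2 = 0+0+0+0+1+0+0+0+0+0+0 mod 2 = 1
  c[9] = d·G[:,9] = (10011111110)·(00000100000) mod 2 = 0+0+0+0+0+1+0+0+0+0+0 mod 2 = 1
  c[10] = d·G[:,10] = (10011111110)·(00000010000) mod 2 = 0+0+0+0+0+0+1+0+0+0+0 mod 2 = 1
  c[11] = d·G[:,11] = (10011111110)·(00000001000) mod 2 = 0+0+0+0+0+0+0+1+0+0+0 mod 2 = 1
  c[12] = d·G[:,12] = (10011111110)·(00000000100) mod 2 = 0+0+0+0+0+0+0+0+1+0+0 mod 2 = 1
  c[13] = d·G[:,13] = (10011111110)·(00000000010) mod 2 = 0+0+0+0+0+0+0+0+0+1+0 mod 2 = 1
  c[14] = d·G[:,14] = (10011111110)·(00000000001) mod 2 = 0+0+0+0+0+0+0+0+0+0+0 mod 2 = 0
Codeword = 111000101111110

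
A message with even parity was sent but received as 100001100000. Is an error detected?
Sum of received bits: 1+0+0+0+0+1+1+0+0+0+0+0 = 3; 3 mod 2 = 1. Result is 1 ≠ 0 → error detected.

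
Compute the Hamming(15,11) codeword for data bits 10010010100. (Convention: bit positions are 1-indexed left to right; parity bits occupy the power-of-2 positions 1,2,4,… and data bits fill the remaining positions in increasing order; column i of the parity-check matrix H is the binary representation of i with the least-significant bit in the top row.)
Codeword c = d · G (mod 2), d = 10010010100:
  c[0] = d·G[:,0] = (10010010100)·(11011010101) mod 2 = 1+0+0+1+0+0+1+0+1+0+0 mod 2 = 0
  c[1] = d·G[:,1] = (10010010100)·(10110110011) mod 2 = 1+0+0+1+0+0+1+0+0+0+0 mod 2 = 1
  c[2] = d·G[:,2] = (10010010100)·(10000000000) mod 2 = 1+0+0+0+0+0+0+0+0+0+0 mod 2 = 1
  c[3] = d·G[:,3] = (10010010100)·(01110001111) mod 2 = 0+0+0+1+0+0+0+0+1+0+0 mod 2 = 0
  c[4] = d·G[:,4] = (10010010100)·(01000000000) mod 2 = 0+0+0+0+0+0+0+0+0+0+0 mod 2 = 0
  c[5] = d·G[:,5] = (10010010100)·(00100000000) mod 2 = 0+0+0+0+0+0+0+0+0+0+0 mod 2 = 0
  c[6] = d·G[:,6] = (10010010100)·(00010000000) mod 2 = 0+0+0+1+0+0+0+0+0+0+0 mod 2 = 1
  c[7] = d·G[:,7] = (10010010100)·(00001111111) mod 2 = 0+0+0+0+0+0+1+0+1+0+0 mod 2 = 0
  c[8] = d·G[:,8] = (10010010100)·(00001000000) mod 2 = 0+0+0+0+0+0+0+0+0+0+0 mod 2 = 0
  c[9] = d·G[:,9] = (10010010100)·(00000100000) mod 2 = 0+0+0+0+0+0+0+0+0+0+0 mod 2 = 0
  c[10] = d·G[:,10] = (10010010100)·(00000010000) mod 2 = 0+0+0+0+0+0+1+0+0+0+0 mod 2 = 1
  c[11] = d·G[:,11] = (10010010100)·(00000001000) mod 2 = 0+0+0+0+0+0+0+0+0+0+0 mod 2 = 0
  c[12] = d·G[:,12] = (10010010100)·(00000000100) mod 2 = 0+0+0+0+0+0+0+0+1+0+0 mod 2 = 1
  c[13] = d·G[:,13] = (10010010100)·(00000000010) mod 2 = 0+0+0+0+0+0+0+0+0+0+0 mod 2 = 0
  c[14] = d·G[:,14] = (10010010100)·(00000000001) mod 2 = 0+0+0+0+0+0+0+0+0+0+0 mod 2 = 0
Codeword = 011000100010100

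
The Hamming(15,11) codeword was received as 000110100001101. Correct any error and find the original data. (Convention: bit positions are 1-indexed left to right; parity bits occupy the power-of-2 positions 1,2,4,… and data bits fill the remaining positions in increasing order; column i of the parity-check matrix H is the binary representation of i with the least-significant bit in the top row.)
Syndrome s = H · r^T (mod 2), r = 000110100001101:
  s[0] = (101010101010101)·(000110100001101) mod 2 = 0+0+0+0+1+0+1+0+0+0+0+0+1+0+1 mod 2 = 0
  s[1] = (011001100110011)·(000110100001101) mod 2 = 0+0+0+0+0+0+1+0+0+0+0+0+0+0+1 mod 2 = 0
  s[2] = (000111100001111)·(000110100001101) mod 2 = 0+0+0+1+1+0+1+0+0+0+0+1+1+0+1 mod 2 = 0
  s[3] = (000000011111111)·(000110100001101) mod 2 = 0+0+0+0+0+0+0+0+0+0+0+1+1+0+1 mod 2 = 1
Syndrome = 0001
Column 8 of H equals this syndrome → error at bit 8 (1-indexed).
Flip bit 8: 000110100001101 → 000110110001101
Extract data bits at positions {3,5,6,7,9,10,11,12,13,14,15}: 01010001101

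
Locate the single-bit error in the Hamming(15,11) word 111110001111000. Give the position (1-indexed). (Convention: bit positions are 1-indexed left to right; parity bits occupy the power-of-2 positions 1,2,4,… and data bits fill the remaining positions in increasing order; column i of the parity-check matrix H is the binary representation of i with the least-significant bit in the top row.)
Syndrome s = H · r^T (mod 2), r = 111110001111000:
  s[0] = (101010101010101)·(111110001111000) mod 2 = 1+0+1+0+1+0+0+0+1+0+1+0+0+0+0 mod 2 = 1
  s[1] = (011001100110011)·(111110001111000) mod 2 = 0+1+1+0+0+0+0+0+0+1+1+0+0+0+0 mod 2 = 0
  s[2] = (000111100001111)·(111110001111000) mod 2 = 0+0+0+1+1+0+0+0+0+0+0+1+0+0+0 mod 2 = 1
  s[3] = (000000011111111)·(111110001111000) mod 2 = 0+0+0+0+0+0+0+0+1+1+1+1+0+0+0 mod 2 = 0
Syndrome = 1010
Column i of H is the binary representation of i, so the syndrome is the binary index of the flipped bit.
Read s = 1010 with s[0] as LSB: 1·2^0 + 0·2^1 + 1·2^2 + 0·2^3 = 5.
Error is at bit position 5.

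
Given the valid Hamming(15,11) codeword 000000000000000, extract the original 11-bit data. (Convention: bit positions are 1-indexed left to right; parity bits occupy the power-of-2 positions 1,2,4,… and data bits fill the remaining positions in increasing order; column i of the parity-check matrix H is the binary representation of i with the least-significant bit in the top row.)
Parity bits occupy power-of-2 positions; data bits are at positions {3,5,6,7,9,10,11,12,13,14,15} (1-indexed).
Extract: c[3]=0 c[5]=0 c[6]=0 c[7]=0 c[9]=0 c[10]=0 c[11]=0 c[12]=0 c[13]=0 c[14]=0 c[15]=0
Data = 00000000000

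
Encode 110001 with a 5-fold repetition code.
Repeat each bit 5× and concatenate:
1→11111  1→11111  0→00000  0→00000  0→00000  1→11111
Codeword = 111111111100000000000000011111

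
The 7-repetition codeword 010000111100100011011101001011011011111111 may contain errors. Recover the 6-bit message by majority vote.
Split into 7-bit blocks and majority-vote each:
  block 1 = 0100001: 2 ones, 5 zeros → 0
  block 2 = 1110010: 4 ones, 3 zeros → 1
  block 3 = 0011011: 4 ones, 3 zeros → 1
  block 4 = 1010010: 3 ones, 4 zeros → 0
  block 5 = 1101101: 5 ones, 2 zeros → 1
  block 6 = 1111111: 7 ones, 0 zeros → 1
Decoded = 011011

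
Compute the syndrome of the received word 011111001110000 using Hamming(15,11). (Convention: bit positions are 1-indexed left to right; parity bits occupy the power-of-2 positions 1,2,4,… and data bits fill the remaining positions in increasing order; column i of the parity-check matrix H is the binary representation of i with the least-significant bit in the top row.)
Syndrome s = H · r^T (mod 2), r = 011111001110000:
  s[0] = (101010101010101)·(011111001110000) mod 2 = 0+0+1+0+1+0+0+0+1+0+1+0+0+0+0 mod 2 = 0
  s[1] = (011001100110011)·(011111001110000) mod 2 = 0+1+1+0+0+1+0+0+0+1+1+0+0+0+0 mod 2 = 1
  s[2] = (000111100001111)·(011111001110000) mod 2 = 0+0+0+1+1+1+0+0+0+0+0+0+0+0+0 mod 2 = 1
  s[3] = (000000011111111)·(011111001110000) mod 2 = 0+0+0+0+0+0+0+0+1+1+1+0+0+0+0 mod 2 = 1
Syndrome = 0111
Non-zero syndrome: error at position 14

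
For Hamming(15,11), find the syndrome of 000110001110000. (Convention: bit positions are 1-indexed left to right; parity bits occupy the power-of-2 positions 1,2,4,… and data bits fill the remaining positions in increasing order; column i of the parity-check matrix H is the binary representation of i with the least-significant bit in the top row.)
Syndrome s = H · r^T (mod 2), r = 000110001110000:
  s[0] = (101010101010101)·(000110001110000) mod 2 = 0+0+0+0+1+0+0+0+1+0+1+0+0+0+0 mod 2 = 1
  s[1] = (011001100110011)·(000110001110000) mod 2 = 0+0+0+0+0+0+0+0+0+1+1+0+0+0+0 mod 2 = 0
  s[2] = (000111100001111)·(000110001110000) mod 2 = 0+0+0+1+1+0+0+0+0+0+0+0+0+0+0 mod 2 = 0
  s[3] = (000000011111111)·(000110001110000) mod 2 = 0+0+0+0+0+0+0+0+1+1+1+0+0+0+0 mod 2 = 1
Syndrome = 1001
Non-zero syndrome: error at position 9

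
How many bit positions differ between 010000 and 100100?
XOR = 110100, count of 1s = 3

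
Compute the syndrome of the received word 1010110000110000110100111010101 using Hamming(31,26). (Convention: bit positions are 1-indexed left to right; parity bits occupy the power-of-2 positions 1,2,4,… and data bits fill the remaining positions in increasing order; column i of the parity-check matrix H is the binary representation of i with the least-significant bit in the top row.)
Syndrome s = H · r^T (mod 2), r = 1010110000110000110100111010101:
  s[0] = (1010101010101010101010101010101)·(1010110000110000110100111010101) mod 2 = 1+0+1+0+1+0+0+0+0+0+1+0+0+0+0+0+1+0+0+0+0+0+1+0+1+0+1+0+1+0+1 mod 2 = 0
  s[1] = (0110011001100110011001100110011)·(1010110000110000110100111010101) mod 2 = 0+0+1+0+0+1+0+0+0+0+1+0+0+0+0+0+0+1+0+0+0+0+1+0+0+0+1+0+0+0+1 mod 2 = 1
  s[2] = (0001111000011110000111100001111)·(1010110000110000110100111010101) mod 2 = 0+0+0+0+1+1+0+0+0+0+0+1+0+0+0+0+0+0+0+1+0+0+1+0+0+0+0+0+1+0+1 mod 2 = 1
  s[3] = (0000000111111110000000011111111)·(1010110000110000110100111010101) mod 2 = 0+0+0+0+0+0+0+0+0+0+1+1+0+0+0+0+0+0+0+0+0+0+0+1+1+0+1+0+1+0+1 mod 2 = 1
  s[4] = (0000000000000001111111111111111)·(1010110000110000110100111010101) mod 2 = 0+0+0+0+0+0+0+0+0+0+0+0+0+0+0+0+1+1+0+1+0+0+1+1+1+0+1+0+1+0+1 mod 2 = 1
Syndrome = 01111
Non-zero syndrome: error at position 30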